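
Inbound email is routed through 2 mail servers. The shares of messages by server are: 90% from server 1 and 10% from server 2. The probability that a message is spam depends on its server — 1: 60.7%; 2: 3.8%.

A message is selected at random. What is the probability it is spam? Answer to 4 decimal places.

Using total probability over the partition,
P(S) = P(S|1)·P(1) + P(S|2)·P(2)
      = 0.607·0.9 + 0.038·0.1
      = 0.5463 + 0.0038 = 0.5501

P(S) ≈ 0.5501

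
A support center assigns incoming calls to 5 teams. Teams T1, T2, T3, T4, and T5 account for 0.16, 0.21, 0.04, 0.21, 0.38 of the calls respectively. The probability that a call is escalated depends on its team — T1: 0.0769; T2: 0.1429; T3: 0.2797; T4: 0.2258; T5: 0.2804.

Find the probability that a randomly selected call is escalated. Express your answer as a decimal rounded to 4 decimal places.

P(E) = P(E|T1)·P(T1) + P(E|T2)·P(T2) + P(E|T3)·P(T3) + P(E|T4)·P(T4) + P(E|T5)·P(T5)
      = 0.0769·0.16 + 0.1429·0.21 + 0.2797·0.04 + 0.2258·0.21 + 0.2804·0.38
      = 0.012304 + 0.030009 + 0.011188 + 0.047418 + 0.106552 = 0.207471

0.2075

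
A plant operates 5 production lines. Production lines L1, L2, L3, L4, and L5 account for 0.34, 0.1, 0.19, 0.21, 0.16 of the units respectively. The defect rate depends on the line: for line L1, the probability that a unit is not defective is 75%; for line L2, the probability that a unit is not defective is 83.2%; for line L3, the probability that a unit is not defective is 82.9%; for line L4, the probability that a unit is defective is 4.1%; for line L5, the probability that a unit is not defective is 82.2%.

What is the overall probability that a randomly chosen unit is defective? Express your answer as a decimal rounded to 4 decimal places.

P(D) ≈ 0.1714

P(D|L1) = 1 − 0.75 = 0.25.
P(D|L2) = 1 − 0.832 = 0.168.
P(D|L3) = 1 − 0.829 = 0.171.
P(D|L5) = 1 − 0.822 = 0.178.
P(D) = P(D|L1)·P(L1) + P(D|L2)·P(L2) + P(D|L3)·P(L3) + P(D|L4)·P(L4) + P(D|L5)·P(L5)
      = 0.25·0.34 + 0.168·0.1 + 0.171·0.19 + 0.041·0.21 + 0.178·0.16
      = 0.085 + 0.0168 + 0.03249 + 0.00861 + 0.02848 = 0.17138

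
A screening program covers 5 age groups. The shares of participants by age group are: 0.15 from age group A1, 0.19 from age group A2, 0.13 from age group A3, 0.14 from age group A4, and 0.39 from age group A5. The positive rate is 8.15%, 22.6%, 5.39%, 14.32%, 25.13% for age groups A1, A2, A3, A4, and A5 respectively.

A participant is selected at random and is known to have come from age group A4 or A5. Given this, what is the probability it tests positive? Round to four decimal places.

0.2227

Let S = {A4, A5}.
P(S) = 0.14 + 0.39 = 0.53.
P(T ∩ S) = 0.1432·0.14 + 0.2513·0.39 = 0.020048 + 0.098007 = 0.118055.
P(T | S) = 0.118055 / 0.53 = 0.222745…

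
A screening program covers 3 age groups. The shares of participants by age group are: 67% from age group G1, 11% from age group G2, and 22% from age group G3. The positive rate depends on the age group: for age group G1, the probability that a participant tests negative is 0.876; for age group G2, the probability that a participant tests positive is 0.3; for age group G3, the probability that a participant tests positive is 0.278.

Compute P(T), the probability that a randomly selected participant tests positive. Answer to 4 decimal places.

0.1772

P(T|G1) = 1 − 0.876 = 0.124.
P(T) = P(T|G1)·P(G1) + P(T|G2)·P(G2) + P(T|G3)·P(G3)
      = 0.124·0.67 + 0.3·0.11 + 0.278·0.22
      = 0.08308 + 0.033 + 0.06116 = 0.17724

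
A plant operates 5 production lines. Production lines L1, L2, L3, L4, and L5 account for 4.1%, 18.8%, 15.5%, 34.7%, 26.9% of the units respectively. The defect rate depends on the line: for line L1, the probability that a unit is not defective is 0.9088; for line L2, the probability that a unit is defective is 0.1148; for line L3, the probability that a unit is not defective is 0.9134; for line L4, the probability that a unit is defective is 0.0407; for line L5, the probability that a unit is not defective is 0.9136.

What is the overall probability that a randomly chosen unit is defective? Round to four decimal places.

P(D|L1) = 1 − 0.9088 = 0.0912.
P(D|L3) = 1 − 0.9134 = 0.0866.
P(D|L5) = 1 − 0.9136 = 0.0864.
P(D) = P(D|L1)·P(L1) + P(D|L2)·P(L2) + P(D|L3)·P(L3) + P(D|L4)·P(L4) + P(D|L5)·P(L5)
      = 0.0912·0.041 + 0.1148·0.188 + 0.0866·0.155 + 0.0407·0.347 + 0.0864·0.269
      = 0.0037392 + 0.0215824 + 0.013423 + 0.0141229 + 0.0232416 = 0.0761091

P(D) ≈ 0.0761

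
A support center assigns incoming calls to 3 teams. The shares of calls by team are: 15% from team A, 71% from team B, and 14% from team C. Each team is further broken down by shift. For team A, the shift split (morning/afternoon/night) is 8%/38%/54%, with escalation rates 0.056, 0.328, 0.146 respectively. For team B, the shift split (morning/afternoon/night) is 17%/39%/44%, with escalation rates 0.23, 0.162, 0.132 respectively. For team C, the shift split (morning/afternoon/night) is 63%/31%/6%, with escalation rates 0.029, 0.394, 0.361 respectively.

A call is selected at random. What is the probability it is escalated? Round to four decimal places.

P(E|A) = 0.08·0.056 + 0.38·0.328 + 0.54·0.146 = 0.00448 + 0.12464 + 0.07884 = 0.20796
P(E|B) = 0.17·0.23 + 0.39·0.162 + 0.44·0.132 = 0.0391 + 0.06318 + 0.05808 = 0.16036
P(E|C) = 0.63·0.029 + 0.31·0.394 + 0.06·0.361 = 0.01827 + 0.12214 + 0.02166 = 0.16207
Then overall,
P(E) = 0.15·0.20796 + 0.71·0.16036 + 0.14·0.16207
      = 0.031194 + 0.1138556 + 0.0226898 = 0.1677394

0.1677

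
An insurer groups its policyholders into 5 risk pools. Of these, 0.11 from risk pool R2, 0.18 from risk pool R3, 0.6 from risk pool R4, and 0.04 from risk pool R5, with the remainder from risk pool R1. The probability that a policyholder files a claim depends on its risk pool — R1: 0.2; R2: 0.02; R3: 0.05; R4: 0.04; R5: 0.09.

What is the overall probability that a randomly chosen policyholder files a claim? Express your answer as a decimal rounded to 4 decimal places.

0.0528

P(R1) = 1 − (0.11 + 0.18 + 0.6 + 0.04) = 0.07.
Using total probability over the partition,
P(C) = P(C|R1)·P(R1) + P(C|R2)·P(R2) + P(C|R3)·P(R3) + P(C|R4)·P(R4) + P(C|R5)·P(R5)
      = 0.2·0.07 + 0.02·0.11 + 0.05·0.18 + 0.04·0.6 + 0.09·0.04
      = 0.014 + 0.0022 + 0.009 + 0.024 + 0.0036 = 0.0528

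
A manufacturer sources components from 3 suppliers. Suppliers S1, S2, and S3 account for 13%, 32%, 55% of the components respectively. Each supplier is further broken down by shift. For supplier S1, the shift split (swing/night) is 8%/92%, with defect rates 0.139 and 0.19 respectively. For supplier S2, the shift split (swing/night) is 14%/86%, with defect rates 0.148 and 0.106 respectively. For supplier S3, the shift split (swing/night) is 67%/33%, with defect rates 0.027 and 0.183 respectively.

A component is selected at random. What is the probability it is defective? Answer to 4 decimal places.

P(D|S1) = 0.08·0.139 + 0.92·0.19 = 0.01112 + 0.1748 = 0.18592
P(D|S2) = 0.14·0.148 + 0.86·0.106 = 0.02072 + 0.09116 = 0.11188
P(D|S3) = 0.67·0.027 + 0.33·0.183 = 0.01809 + 0.06039 = 0.07848
By total probability over the outer partition,
P(D) = 0.13·0.18592 + 0.32·0.11188 + 0.55·0.07848
      = 0.0241696 + 0.0358016 + 0.043164 = 0.1031352

P(D) ≈ 0.1031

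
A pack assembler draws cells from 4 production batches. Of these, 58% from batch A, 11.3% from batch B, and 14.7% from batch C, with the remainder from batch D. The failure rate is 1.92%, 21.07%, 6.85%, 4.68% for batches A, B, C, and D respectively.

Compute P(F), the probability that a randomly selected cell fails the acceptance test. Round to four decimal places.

P(D) = 1 − (0.58 + 0.113 + 0.147) = 0.16.
Using total probability over the partition,
P(F) = P(F|A)·P(A) + P(F|B)·P(B) + P(F|C)·P(C) + P(F|D)·P(D)
      = 0.0192·0.58 + 0.2107·0.113 + 0.0685·0.147 + 0.0468·0.16
      = 0.011136 + 0.0238091 + 0.0100695 + 0.007488 = 0.0525026

0.0525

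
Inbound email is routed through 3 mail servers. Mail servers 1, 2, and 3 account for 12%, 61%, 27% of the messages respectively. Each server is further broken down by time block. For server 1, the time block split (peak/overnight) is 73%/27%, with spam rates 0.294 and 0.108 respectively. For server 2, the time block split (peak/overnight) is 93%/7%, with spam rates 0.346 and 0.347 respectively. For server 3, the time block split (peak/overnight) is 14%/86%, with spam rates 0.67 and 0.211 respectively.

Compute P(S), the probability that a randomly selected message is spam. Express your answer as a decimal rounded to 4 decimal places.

P(S|1) = 0.73·0.294 + 0.27·0.108 = 0.21462 + 0.02916 = 0.24378
P(S|2) = 0.93·0.346 + 0.07·0.347 = 0.32178 + 0.02429 = 0.34607
P(S|3) = 0.14·0.67 + 0.86·0.211 = 0.0938 + 0.18146 = 0.27526
By total probability over the outer partition,
P(S) = 0.12·0.24378 + 0.61·0.34607 + 0.27·0.27526
      = 0.0292536 + 0.2111027 + 0.0743202 = 0.3146765

P(S) ≈ 0.3147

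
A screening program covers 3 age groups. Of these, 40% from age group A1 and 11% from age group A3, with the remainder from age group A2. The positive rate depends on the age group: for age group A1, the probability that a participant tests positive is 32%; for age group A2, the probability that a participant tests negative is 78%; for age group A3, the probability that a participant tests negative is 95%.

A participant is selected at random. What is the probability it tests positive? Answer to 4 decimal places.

0.2413

P(A2) = 1 − (0.4 + 0.11) = 0.49.
P(T|A2) = 1 − 0.78 = 0.22.
P(T|A3) = 1 − 0.95 = 0.05.
Summing over the partition,
P(T) = P(T|A1)·P(A1) + P(T|A2)·P(A2) + P(T|A3)·P(A3)
      = 0.32·0.4 + 0.22·0.49 + 0.05·0.11
      = 0.128 + 0.1078 + 0.0055 = 0.2413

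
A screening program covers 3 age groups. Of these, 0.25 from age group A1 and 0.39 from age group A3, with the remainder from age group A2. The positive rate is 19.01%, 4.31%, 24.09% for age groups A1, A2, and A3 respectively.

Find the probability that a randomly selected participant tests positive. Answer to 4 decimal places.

0.1570

P(A2) = 1 − (0.25 + 0.39) = 0.36.
By the law of total probability,
P(T) = P(T|A1)·P(A1) + P(T|A2)·P(A2) + P(T|A3)·P(A3)
      = 0.1901·0.25 + 0.0431·0.36 + 0.2409·0.39
      = 0.047525 + 0.015516 + 0.093951 = 0.156992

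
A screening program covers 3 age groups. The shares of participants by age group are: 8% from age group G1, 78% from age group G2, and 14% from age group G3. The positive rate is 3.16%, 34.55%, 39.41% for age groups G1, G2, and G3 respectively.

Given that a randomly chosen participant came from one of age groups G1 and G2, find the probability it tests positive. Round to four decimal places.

0.3163

Let S = {G1, G2}.
P(S) = 0.08 + 0.78 = 0.86.
P(T ∩ S) = 0.0316·0.08 + 0.3455·0.78 = 0.002528 + 0.26949 = 0.272018.
P(T | S) = 0.272018 / 0.86 = 0.316300…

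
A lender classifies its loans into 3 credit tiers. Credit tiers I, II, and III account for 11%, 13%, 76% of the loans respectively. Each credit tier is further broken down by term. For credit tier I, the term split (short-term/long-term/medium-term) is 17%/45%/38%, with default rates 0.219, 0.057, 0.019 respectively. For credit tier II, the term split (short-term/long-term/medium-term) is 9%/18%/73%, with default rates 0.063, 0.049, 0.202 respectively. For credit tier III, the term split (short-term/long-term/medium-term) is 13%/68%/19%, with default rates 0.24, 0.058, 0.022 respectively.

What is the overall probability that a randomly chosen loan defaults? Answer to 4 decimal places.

0.0856

P(D|I) = 0.17·0.219 + 0.45·0.057 + 0.38·0.019 = 0.03723 + 0.02565 + 0.00722 = 0.0701
P(D|II) = 0.09·0.063 + 0.18·0.049 + 0.73·0.202 = 0.00567 + 0.00882 + 0.14746 = 0.16195
P(D|III) = 0.13·0.24 + 0.68·0.058 + 0.19·0.022 = 0.0312 + 0.03944 + 0.00418 = 0.07482
Then overall,
P(D) = 0.11·0.0701 + 0.13·0.16195 + 0.76·0.07482
      = 0.007711 + 0.0210535 + 0.0568632 = 0.0856277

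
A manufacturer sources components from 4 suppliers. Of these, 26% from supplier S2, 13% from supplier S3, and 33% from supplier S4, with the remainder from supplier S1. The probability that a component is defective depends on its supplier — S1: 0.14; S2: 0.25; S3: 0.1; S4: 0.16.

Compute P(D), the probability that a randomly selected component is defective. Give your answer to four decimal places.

P(S1) = 1 − (0.26 + 0.13 + 0.33) = 0.28.
P(D) = P(D|S1)·P(S1) + P(D|S2)·P(S2) + P(D|S3)·P(S3) + P(D|S4)·P(S4)
      = 0.14·0.28 + 0.25·0.26 + 0.1·0.13 + 0.16·0.33
      = 0.0392 + 0.065 + 0.013 + 0.0528 = 0.17

P(D) ≈ 0.1700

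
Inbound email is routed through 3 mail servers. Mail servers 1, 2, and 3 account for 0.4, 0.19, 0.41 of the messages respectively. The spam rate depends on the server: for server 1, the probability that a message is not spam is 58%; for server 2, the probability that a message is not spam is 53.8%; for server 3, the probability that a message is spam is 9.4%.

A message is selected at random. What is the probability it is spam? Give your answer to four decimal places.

P(S) ≈ 0.2943

P(S|1) = 1 − 0.58 = 0.42.
P(S|2) = 1 − 0.538 = 0.462.
P(S) = P(S|1)·P(1) + P(S|2)·P(2) + P(S|3)·P(3)
      = 0.42·0.4 + 0.462·0.19 + 0.094·0.41
      = 0.168 + 0.08778 + 0.03854 = 0.29432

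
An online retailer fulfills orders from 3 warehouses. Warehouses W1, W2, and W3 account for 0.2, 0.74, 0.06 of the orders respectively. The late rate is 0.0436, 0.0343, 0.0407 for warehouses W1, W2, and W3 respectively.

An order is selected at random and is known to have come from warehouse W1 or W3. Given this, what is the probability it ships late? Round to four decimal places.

Let S = {W1, W3}.
P(S) = 0.2 + 0.06 = 0.26.
P(L ∩ S) = 0.0436·0.2 + 0.0407·0.06 = 0.00872 + 0.002442 = 0.011162.
P(L | S) = 0.011162 / 0.26 = 0.042931…

0.0429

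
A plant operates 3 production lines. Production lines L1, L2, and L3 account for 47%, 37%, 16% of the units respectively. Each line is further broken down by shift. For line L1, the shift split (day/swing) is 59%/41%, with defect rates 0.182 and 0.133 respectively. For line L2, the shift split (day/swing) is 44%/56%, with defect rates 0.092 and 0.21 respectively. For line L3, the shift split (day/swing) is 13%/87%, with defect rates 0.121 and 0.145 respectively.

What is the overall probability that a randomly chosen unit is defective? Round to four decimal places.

P(D) ≈ 0.1573

P(D|L1) = 0.59·0.182 + 0.41·0.133 = 0.10738 + 0.05453 = 0.16191
P(D|L2) = 0.44·0.092 + 0.56·0.21 = 0.04048 + 0.1176 = 0.15808
P(D|L3) = 0.13·0.121 + 0.87·0.145 = 0.01573 + 0.12615 = 0.14188
Then overall,
P(D) = 0.47·0.16191 + 0.37·0.15808 + 0.16·0.14188
      = 0.0760977 + 0.0584896 + 0.0227008 = 0.1572881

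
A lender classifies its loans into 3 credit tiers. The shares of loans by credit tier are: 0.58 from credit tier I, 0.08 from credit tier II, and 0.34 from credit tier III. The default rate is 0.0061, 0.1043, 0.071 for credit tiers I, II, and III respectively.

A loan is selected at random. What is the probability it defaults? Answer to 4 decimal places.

Summing over the partition,
P(D) = P(D|I)·P(I) + P(D|II)·P(II) + P(D|III)·P(III)
      = 0.0061·0.58 + 0.1043·0.08 + 0.071·0.34
      = 0.003538 + 0.008344 + 0.02414 = 0.036022

0.0360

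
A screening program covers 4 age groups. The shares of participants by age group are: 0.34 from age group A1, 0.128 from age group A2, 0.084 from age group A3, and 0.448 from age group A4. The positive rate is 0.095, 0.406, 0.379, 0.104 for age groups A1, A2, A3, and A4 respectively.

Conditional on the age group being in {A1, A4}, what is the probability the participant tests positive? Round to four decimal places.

P(T|S) ≈ 0.1001

Let S = {A1, A4}.
P(S) = 0.34 + 0.448 = 0.788.
P(T ∩ S) = 0.095·0.34 + 0.104·0.448 = 0.0323 + 0.046592 = 0.078892.
P(T | S) = 0.078892 / 0.788 = 0.100117…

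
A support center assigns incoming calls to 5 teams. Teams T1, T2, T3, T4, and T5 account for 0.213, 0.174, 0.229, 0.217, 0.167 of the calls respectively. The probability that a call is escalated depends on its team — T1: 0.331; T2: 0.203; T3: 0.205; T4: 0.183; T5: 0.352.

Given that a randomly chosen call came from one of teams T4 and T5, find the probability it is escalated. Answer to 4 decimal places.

0.2565

Let S = {T4, T5}.
P(S) = 0.217 + 0.167 = 0.384.
P(E ∩ S) = 0.183·0.217 + 0.352·0.167 = 0.039711 + 0.058784 = 0.098495.
P(E | S) = 0.098495 / 0.384 = 0.256497…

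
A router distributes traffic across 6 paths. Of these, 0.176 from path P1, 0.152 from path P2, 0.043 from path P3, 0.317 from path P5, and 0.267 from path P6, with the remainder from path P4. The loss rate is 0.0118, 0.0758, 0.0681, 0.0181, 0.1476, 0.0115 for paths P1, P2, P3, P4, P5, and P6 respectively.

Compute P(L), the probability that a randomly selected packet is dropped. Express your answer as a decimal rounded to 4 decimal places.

0.0672

P(P4) = 1 − (0.176 + 0.152 + 0.043 + 0.317 + 0.267) = 0.045.
P(L) = P(L|P1)·P(P1) + P(L|P2)·P(P2) + P(L|P3)·P(P3) + P(L|P4)·P(P4) + P(L|P5)·P(P5) + P(L|P6)·P(P6)
      = 0.0118·0.176 + 0.0758·0.152 + 0.0681·0.043 + 0.0181·0.045 + 0.1476·0.317 + 0.0115·0.267
      = 0.0020768 + 0.0115216 + 0.0029283 + 0.0008145 + 0.0467892 + 0.0030705 = 0.0672009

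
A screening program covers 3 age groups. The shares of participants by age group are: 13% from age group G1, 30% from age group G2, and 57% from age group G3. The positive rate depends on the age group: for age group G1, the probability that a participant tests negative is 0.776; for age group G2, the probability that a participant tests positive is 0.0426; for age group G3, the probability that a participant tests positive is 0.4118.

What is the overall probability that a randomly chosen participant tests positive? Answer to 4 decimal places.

P(T|G1) = 1 − 0.776 = 0.224.
P(T) = P(T|G1)·P(G1) + P(T|G2)·P(G2) + P(T|G3)·P(G3)
      = 0.224·0.13 + 0.0426·0.3 + 0.4118·0.57
      = 0.02912 + 0.01278 + 0.234726 = 0.276626

0.2766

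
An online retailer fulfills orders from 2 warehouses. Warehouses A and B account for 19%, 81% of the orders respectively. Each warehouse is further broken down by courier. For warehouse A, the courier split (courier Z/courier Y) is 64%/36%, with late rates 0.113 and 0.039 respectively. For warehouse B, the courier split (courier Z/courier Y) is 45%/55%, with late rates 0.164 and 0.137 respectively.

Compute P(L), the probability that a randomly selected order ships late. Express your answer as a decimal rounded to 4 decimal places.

P(L) ≈ 0.1372

P(L|A) = 0.64·0.113 + 0.36·0.039 = 0.07232 + 0.01404 = 0.08636
P(L|B) = 0.45·0.164 + 0.55·0.137 = 0.0738 + 0.07535 = 0.14915
Then overall,
P(L) = 0.19·0.08636 + 0.81·0.14915
      = 0.0164084 + 0.1208115 = 0.1372199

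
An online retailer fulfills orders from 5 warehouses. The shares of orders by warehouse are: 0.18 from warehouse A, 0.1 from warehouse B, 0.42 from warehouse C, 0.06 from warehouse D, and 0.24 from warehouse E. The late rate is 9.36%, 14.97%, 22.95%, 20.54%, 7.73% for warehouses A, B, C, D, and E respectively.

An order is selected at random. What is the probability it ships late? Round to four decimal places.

0.1591

P(L) = P(L|A)·P(A) + P(L|B)·P(B) + P(L|C)·P(C) + P(L|D)·P(D) + P(L|E)·P(E)
      = 0.0936·0.18 + 0.1497·0.1 + 0.2295·0.42 + 0.2054·0.06 + 0.0773·0.24
      = 0.016848 + 0.01497 + 0.09639 + 0.012324 + 0.018552 = 0.159084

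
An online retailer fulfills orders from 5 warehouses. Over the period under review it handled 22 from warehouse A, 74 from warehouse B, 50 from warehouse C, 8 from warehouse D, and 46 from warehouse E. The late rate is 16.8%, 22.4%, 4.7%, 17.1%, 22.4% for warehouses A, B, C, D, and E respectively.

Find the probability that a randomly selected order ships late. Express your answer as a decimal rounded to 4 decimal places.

Total: 22 + 74 + 50 + 8 + 46 = 200.
P(A) = 22/200 = 0.11. P(B) = 74/200 = 0.37. P(C) = 50/200 = 0.25. P(D) = 8/200 = 0.04. P(E) = 46/200 = 0.23.
By the law of total probability,
P(L) = P(L|A)·P(A) + P(L|B)·P(B) + P(L|C)·P(C) + P(L|D)·P(D) + P(L|E)·P(E)
      = 0.168·0.11 + 0.224·0.37 + 0.047·0.25 + 0.171·0.04 + 0.224·0.23
      = 0.01848 + 0.08288 + 0.01175 + 0.00684 + 0.05152 = 0.17147

P(L) ≈ 0.1715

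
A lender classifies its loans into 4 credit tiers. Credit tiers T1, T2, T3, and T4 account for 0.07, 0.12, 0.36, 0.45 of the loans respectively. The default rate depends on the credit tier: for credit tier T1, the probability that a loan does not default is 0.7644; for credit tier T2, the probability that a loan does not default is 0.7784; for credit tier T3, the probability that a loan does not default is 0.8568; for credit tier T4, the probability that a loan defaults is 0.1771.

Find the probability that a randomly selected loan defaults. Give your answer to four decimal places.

0.1743

P(D|T1) = 1 − 0.7644 = 0.2356.
P(D|T2) = 1 − 0.7784 = 0.2216.
P(D|T3) = 1 − 0.8568 = 0.1432.
Summing over the partition,
P(D) = P(D|T1)·P(T1) + P(D|T2)·P(T2) + P(D|T3)·P(T3) + P(D|T4)·P(T4)
      = 0.2356·0.07 + 0.2216·0.12 + 0.1432·0.36 + 0.1771·0.45
      = 0.016492 + 0.026592 + 0.051552 + 0.079695 = 0.174331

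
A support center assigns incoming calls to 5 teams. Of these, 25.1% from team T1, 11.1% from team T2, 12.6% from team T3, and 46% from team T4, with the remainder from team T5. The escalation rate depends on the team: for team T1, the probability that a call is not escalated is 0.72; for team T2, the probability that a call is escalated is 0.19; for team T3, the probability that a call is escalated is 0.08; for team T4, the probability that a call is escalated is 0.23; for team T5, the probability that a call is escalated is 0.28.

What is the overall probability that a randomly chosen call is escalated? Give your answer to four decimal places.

0.2218

P(T5) = 1 − (0.251 + 0.111 + 0.126 + 0.46) = 0.052.
P(E|T1) = 1 − 0.72 = 0.28.
P(E) = P(E|T1)·P(T1) + P(E|T2)·P(T2) + P(E|T3)·P(T3) + P(E|T4)·P(T4) + P(E|T5)·P(T5)
      = 0.28·0.251 + 0.19·0.111 + 0.08·0.126 + 0.23·0.46 + 0.28·0.052
      = 0.07028 + 0.02109 + 0.01008 + 0.1058 + 0.01456 = 0.22181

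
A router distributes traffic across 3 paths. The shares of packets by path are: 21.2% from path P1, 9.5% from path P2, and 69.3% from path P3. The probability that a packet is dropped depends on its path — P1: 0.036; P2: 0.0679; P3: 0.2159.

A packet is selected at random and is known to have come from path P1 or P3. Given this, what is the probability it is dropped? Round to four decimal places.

Let S = {P1, P3}.
P(S) = 0.212 + 0.693 = 0.905.
P(L ∩ S) = 0.036·0.212 + 0.2159·0.693 = 0.007632 + 0.1496187 = 0.1572507.
P(L | S) = 0.1572507 / 0.905 = 0.173758…

0.1738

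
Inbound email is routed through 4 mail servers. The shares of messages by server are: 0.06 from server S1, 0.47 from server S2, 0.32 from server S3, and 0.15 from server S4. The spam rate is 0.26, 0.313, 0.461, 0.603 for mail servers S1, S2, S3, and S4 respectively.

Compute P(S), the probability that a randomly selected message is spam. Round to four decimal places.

P(S) ≈ 0.4007

Summing over the partition,
P(S) = P(S|S1)·P(S1) + P(S|S2)·P(S2) + P(S|S3)·P(S3) + P(S|S4)·P(S4)
      = 0.26·0.06 + 0.313·0.47 + 0.461·0.32 + 0.603·0.15
      = 0.0156 + 0.14711 + 0.14752 + 0.09045 = 0.40068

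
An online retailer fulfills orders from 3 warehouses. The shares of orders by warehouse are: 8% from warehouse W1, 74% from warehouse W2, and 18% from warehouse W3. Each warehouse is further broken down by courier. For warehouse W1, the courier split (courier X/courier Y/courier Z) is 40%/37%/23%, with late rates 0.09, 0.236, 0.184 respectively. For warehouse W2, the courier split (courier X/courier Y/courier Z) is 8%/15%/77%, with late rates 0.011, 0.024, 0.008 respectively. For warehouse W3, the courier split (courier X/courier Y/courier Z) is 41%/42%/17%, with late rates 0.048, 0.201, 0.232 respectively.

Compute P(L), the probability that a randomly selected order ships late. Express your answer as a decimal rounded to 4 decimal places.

P(L) ≈ 0.0470

P(L|W1) = 0.4·0.09 + 0.37·0.236 + 0.23·0.184 = 0.036 + 0.08732 + 0.04232 = 0.16564
P(L|W2) = 0.08·0.011 + 0.15·0.024 + 0.77·0.008 = 0.00088 + 0.0036 + 0.00616 = 0.01064
P(L|W3) = 0.41·0.048 + 0.42·0.201 + 0.17·0.232 = 0.01968 + 0.08442 + 0.03944 = 0.14354
Then overall,
P(L) = 0.08·0.16564 + 0.74·0.01064 + 0.18·0.14354
      = 0.0132512 + 0.0078736 + 0.0258372 = 0.046962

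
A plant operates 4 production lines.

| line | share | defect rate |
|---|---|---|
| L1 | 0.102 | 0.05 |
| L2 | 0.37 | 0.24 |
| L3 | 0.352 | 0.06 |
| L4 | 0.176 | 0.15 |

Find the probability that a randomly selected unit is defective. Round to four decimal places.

0.1414

P(D) = P(D|L1)·P(L1) + P(D|L2)·P(L2) + P(D|L3)·P(L3) + P(D|L4)·P(L4)
      = 0.05·0.102 + 0.24·0.37 + 0.06·0.352 + 0.15·0.176
      = 0.0051 + 0.0888 + 0.02112 + 0.0264 = 0.14142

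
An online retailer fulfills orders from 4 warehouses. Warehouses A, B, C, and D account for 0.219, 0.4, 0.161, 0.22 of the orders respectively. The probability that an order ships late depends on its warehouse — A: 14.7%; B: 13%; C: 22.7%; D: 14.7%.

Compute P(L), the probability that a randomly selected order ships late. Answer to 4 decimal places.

0.1531

Using total probability over the partition,
P(L) = P(L|A)·P(A) + P(L|B)·P(B) + P(L|C)·P(C) + P(L|D)·P(D)
      = 0.147·0.219 + 0.13·0.4 + 0.227·0.161 + 0.147·0.22
      = 0.032193 + 0.052 + 0.036547 + 0.03234 = 0.15308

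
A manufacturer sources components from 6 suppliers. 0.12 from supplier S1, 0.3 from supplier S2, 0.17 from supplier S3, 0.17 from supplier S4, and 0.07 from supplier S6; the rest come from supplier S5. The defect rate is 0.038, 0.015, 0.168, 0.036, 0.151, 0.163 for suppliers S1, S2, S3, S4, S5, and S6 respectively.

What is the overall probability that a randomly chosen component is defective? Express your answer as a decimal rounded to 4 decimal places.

0.0808

P(S5) = 1 − (0.12 + 0.3 + 0.17 + 0.17 + 0.07) = 0.17.
P(D) = P(D|S1)·P(S1) + P(D|S2)·P(S2) + P(D|S3)·P(S3) + P(D|S4)·P(S4) + P(D|S5)·P(S5) + P(D|S6)·P(S6)
      = 0.038·0.12 + 0.015·0.3 + 0.168·0.17 + 0.036·0.17 + 0.151·0.17 + 0.163·0.07
      = 0.00456 + 0.0045 + 0.02856 + 0.00612 + 0.02567 + 0.01141 = 0.08082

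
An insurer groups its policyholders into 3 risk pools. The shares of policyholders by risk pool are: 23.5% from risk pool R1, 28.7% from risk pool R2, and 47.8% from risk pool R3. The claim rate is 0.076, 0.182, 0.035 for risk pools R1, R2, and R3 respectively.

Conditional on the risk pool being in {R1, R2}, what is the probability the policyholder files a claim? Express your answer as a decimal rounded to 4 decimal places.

Let S = {R1, R2}.
P(S) = 0.235 + 0.287 = 0.522.
P(C ∩ S) = 0.076·0.235 + 0.182·0.287 = 0.01786 + 0.052234 = 0.070094.
P(C | S) = 0.070094 / 0.522 = 0.134280…

P(C|S) ≈ 0.1343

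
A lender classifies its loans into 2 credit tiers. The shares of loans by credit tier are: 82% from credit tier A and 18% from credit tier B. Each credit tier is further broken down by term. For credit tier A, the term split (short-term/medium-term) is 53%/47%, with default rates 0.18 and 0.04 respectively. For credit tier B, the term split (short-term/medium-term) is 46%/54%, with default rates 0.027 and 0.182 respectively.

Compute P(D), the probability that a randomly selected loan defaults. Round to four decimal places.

0.1136

P(D|A) = 0.53·0.18 + 0.47·0.04 = 0.0954 + 0.0188 = 0.1142
P(D|B) = 0.46·0.027 + 0.54·0.182 = 0.01242 + 0.09828 = 0.1107
Then overall,
P(D) = 0.82·0.1142 + 0.18·0.1107
      = 0.093644 + 0.019926 = 0.11357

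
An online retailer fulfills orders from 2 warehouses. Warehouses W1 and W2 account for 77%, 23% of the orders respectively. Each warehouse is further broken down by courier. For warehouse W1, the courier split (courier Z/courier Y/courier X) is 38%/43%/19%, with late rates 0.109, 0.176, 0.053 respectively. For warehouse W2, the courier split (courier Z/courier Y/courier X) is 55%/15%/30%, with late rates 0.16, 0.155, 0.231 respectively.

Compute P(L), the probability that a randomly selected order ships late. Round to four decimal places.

P(L|W1) = 0.38·0.109 + 0.43·0.176 + 0.19·0.053 = 0.04142 + 0.07568 + 0.01007 = 0.12717
P(L|W2) = 0.55·0.16 + 0.15·0.155 + 0.3·0.231 = 0.088 + 0.02325 + 0.0693 = 0.18055
By total probability over the outer partition,
P(L) = 0.77·0.12717 + 0.23·0.18055
      = 0.0979209 + 0.0415265 = 0.1394474

0.1394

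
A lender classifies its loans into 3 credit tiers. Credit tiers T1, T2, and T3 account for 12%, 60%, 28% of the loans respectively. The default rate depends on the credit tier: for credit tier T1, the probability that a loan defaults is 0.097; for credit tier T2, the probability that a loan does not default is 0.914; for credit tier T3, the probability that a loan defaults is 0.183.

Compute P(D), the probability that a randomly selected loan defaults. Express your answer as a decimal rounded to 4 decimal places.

P(D|T2) = 1 − 0.914 = 0.086.
By the law of total probability,
P(D) = P(D|T1)·P(T1) + P(D|T2)·P(T2) + P(D|T3)·P(T3)
      = 0.097·0.12 + 0.086·0.6 + 0.183·0.28
      = 0.01164 + 0.0516 + 0.05124 = 0.11448

0.1145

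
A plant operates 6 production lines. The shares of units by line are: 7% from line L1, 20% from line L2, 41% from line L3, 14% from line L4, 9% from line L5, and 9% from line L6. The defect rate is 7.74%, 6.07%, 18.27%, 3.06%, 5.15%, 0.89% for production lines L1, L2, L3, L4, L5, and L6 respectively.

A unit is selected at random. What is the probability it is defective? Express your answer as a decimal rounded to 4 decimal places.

P(D) = P(D|L1)·P(L1) + P(D|L2)·P(L2) + P(D|L3)·P(L3) + P(D|L4)·P(L4) + P(D|L5)·P(L5) + P(D|L6)·P(L6)
      = 0.0774·0.07 + 0.0607·0.2 + 0.1827·0.41 + 0.0306·0.14 + 0.0515·0.09 + 0.0089·0.09
      = 0.005418 + 0.01214 + 0.074907 + 0.004284 + 0.004635 + 0.000801 = 0.102185

0.1022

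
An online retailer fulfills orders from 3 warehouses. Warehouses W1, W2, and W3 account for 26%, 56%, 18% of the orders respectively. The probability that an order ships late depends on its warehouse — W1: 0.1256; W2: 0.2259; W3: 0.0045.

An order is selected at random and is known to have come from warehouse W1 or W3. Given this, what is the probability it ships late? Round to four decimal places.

0.0761

Let S = {W1, W3}.
P(S) = 0.26 + 0.18 = 0.44.
P(L ∩ S) = 0.1256·0.26 + 0.0045·0.18 = 0.032656 + 0.00081 = 0.033466.
P(L | S) = 0.033466 / 0.44 = 0.076059…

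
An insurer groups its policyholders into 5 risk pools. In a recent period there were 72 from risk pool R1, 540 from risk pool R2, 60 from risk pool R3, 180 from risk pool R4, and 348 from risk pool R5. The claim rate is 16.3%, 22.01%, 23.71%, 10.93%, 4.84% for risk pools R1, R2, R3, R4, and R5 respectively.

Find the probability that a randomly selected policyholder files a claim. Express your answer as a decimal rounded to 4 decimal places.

P(C) ≈ 0.1511

Total: 72 + 540 + 60 + 180 + 348 = 1200.
P(R1) = 72/1200 = 0.06. P(R2) = 540/1200 = 0.45. P(R3) = 60/1200 = 0.05. P(R4) = 180/1200 = 0.15. P(R5) = 348/1200 = 0.29.
P(C) = P(C|R1)·P(R1) + P(C|R2)·P(R2) + P(C|R3)·P(R3) + P(C|R4)·P(R4) + P(C|R5)·P(R5)
      = 0.163·0.06 + 0.2201·0.45 + 0.2371·0.05 + 0.1093·0.15 + 0.0484·0.29
      = 0.00978 + 0.099045 + 0.011855 + 0.016395 + 0.014036 = 0.151111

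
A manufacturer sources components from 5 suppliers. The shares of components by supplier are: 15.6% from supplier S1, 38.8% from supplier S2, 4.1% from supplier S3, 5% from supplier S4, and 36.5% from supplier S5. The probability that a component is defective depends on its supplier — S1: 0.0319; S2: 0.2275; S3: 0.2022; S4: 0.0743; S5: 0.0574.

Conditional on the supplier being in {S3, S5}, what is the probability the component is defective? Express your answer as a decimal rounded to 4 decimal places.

Let S = {S3, S5}.
P(S) = 0.041 + 0.365 = 0.406.
P(D ∩ S) = 0.2022·0.041 + 0.0574·0.365 = 0.0082902 + 0.020951 = 0.0292412.
P(D | S) = 0.0292412 / 0.406 = 0.072023…

0.0720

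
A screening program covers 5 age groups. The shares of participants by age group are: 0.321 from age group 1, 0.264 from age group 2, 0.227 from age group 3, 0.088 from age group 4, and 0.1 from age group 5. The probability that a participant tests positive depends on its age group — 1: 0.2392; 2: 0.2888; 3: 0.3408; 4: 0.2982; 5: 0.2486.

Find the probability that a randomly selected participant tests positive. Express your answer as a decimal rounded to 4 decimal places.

Summing over the partition,
P(T) = P(T|1)·P(1) + P(T|2)·P(2) + P(T|3)·P(3) + P(T|4)·P(4) + P(T|5)·P(5)
      = 0.2392·0.321 + 0.2888·0.264 + 0.3408·0.227 + 0.2982·0.088 + 0.2486·0.1
      = 0.0767832 + 0.0762432 + 0.0773616 + 0.0262416 + 0.02486 = 0.2814896

P(T) ≈ 0.2815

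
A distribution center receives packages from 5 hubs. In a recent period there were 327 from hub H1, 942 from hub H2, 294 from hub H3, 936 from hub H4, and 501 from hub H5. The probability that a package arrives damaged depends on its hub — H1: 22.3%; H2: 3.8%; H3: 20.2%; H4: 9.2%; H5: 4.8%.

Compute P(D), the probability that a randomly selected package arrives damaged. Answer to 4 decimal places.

0.0928

Total: 327 + 942 + 294 + 936 + 501 = 3000.
P(H1) = 327/3000 = 0.109. P(H2) = 942/3000 = 0.314. P(H3) = 294/3000 = 0.098. P(H4) = 936/3000 = 0.312. P(H5) = 501/3000 = 0.167.
P(D) = P(D|H1)·P(H1) + P(D|H2)·P(H2) + P(D|H3)·P(H3) + P(D|H4)·P(H4) + P(D|H5)·P(H5)
      = 0.223·0.109 + 0.038·0.314 + 0.202·0.098 + 0.092·0.312 + 0.048·0.167
      = 0.024307 + 0.011932 + 0.019796 + 0.028704 + 0.008016 = 0.092755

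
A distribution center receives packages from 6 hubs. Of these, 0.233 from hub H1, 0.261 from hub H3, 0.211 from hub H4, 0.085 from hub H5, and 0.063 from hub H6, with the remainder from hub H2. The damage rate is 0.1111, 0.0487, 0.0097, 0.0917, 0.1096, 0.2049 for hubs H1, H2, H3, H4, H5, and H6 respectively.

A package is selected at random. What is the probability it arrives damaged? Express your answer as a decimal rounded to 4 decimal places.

P(H2) = 1 − (0.233 + 0.261 + 0.211 + 0.085 + 0.063) = 0.147.
Using total probability over the partition,
P(D) = P(D|H1)·P(H1) + P(D|H2)·P(H2) + P(D|H3)·P(H3) + P(D|H4)·P(H4) + P(D|H5)·P(H5) + P(D|H6)·P(H6)
      = 0.1111·0.233 + 0.0487·0.147 + 0.0097·0.261 + 0.0917·0.211 + 0.1096·0.085 + 0.2049·0.063
      = 0.0258863 + 0.0071589 + 0.0025317 + 0.0193487 + 0.009316 + 0.0129087 = 0.0771503

P(D) ≈ 0.0772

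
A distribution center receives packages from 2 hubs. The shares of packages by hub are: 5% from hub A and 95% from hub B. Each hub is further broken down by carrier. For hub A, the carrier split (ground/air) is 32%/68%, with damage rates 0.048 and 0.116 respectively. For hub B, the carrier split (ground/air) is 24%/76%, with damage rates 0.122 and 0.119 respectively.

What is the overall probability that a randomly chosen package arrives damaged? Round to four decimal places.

0.1184

P(D|A) = 0.32·0.048 + 0.68·0.116 = 0.01536 + 0.07888 = 0.09424
P(D|B) = 0.24·0.122 + 0.76·0.119 = 0.02928 + 0.09044 = 0.11972
By total probability over the outer partition,
P(D) = 0.05·0.09424 + 0.95·0.11972
      = 0.004712 + 0.113734 = 0.118446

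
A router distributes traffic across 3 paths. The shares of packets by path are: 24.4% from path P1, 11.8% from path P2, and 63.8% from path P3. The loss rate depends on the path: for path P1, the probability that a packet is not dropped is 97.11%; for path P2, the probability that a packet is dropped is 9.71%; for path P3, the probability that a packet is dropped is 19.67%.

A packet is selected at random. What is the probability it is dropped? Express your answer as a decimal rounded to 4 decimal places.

P(L) ≈ 0.1440

P(L|P1) = 1 − 0.9711 = 0.0289.
P(L) = P(L|P1)·P(P1) + P(L|P2)·P(P2) + P(L|P3)·P(P3)
      = 0.0289·0.244 + 0.0971·0.118 + 0.1967·0.638
      = 0.0070516 + 0.0114578 + 0.1254946 = 0.144004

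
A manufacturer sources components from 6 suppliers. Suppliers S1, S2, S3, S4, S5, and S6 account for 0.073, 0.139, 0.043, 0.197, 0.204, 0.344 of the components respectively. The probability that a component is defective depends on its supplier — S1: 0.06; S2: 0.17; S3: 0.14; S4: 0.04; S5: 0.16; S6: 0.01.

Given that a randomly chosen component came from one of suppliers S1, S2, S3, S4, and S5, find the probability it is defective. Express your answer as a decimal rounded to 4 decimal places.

Let S = {S1, S2, S3, S4, S5}.
P(S) = 0.073 + 0.139 + 0.043 + 0.197 + 0.204 = 0.656.
P(D ∩ S) = 0.06·0.073 + 0.17·0.139 + 0.14·0.043 + 0.04·0.197 + 0.16·0.204 = 0.00438 + 0.02363 + 0.00602 + 0.00788 + 0.03264 = 0.07455.
P(D | S) = 0.07455 / 0.656 = 0.113643…

P(D|S) ≈ 0.1136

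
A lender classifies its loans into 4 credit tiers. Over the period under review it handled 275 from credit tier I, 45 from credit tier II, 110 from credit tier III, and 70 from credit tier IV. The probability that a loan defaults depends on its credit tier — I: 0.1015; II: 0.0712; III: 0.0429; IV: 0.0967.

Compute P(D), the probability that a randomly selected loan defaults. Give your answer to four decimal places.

Total: 275 + 45 + 110 + 70 = 500.
P(I) = 275/500 = 0.55. P(II) = 45/500 = 0.09. P(III) = 110/500 = 0.22. P(IV) = 70/500 = 0.14.
By the law of total probability,
P(D) = P(D|I)·P(I) + P(D|II)·P(II) + P(D|III)·P(III) + P(D|IV)·P(IV)
      = 0.1015·0.55 + 0.0712·0.09 + 0.0429·0.22 + 0.0967·0.14
      = 0.055825 + 0.006408 + 0.009438 + 0.013538 = 0.085209

0.0852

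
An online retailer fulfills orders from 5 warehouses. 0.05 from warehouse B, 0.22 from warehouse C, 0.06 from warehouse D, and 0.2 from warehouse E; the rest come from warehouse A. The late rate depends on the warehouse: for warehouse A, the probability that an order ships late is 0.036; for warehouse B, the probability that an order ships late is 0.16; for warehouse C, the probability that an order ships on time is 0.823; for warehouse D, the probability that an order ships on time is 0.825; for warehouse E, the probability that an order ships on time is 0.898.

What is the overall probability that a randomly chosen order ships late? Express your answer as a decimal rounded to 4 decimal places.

P(A) = 1 − (0.05 + 0.22 + 0.06 + 0.2) = 0.47.
P(L|C) = 1 − 0.823 = 0.177.
P(L|D) = 1 − 0.825 = 0.175.
P(L|E) = 1 − 0.898 = 0.102.
Using total probability over the partition,
P(L) = P(L|A)·P(A) + P(L|B)·P(B) + P(L|C)·P(C) + P(L|D)·P(D) + P(L|E)·P(E)
      = 0.036·0.47 + 0.16·0.05 + 0.177·0.22 + 0.175·0.06 + 0.102·0.2
      = 0.01692 + 0.008 + 0.03894 + 0.0105 + 0.0204 = 0.09476

P(L) ≈ 0.0948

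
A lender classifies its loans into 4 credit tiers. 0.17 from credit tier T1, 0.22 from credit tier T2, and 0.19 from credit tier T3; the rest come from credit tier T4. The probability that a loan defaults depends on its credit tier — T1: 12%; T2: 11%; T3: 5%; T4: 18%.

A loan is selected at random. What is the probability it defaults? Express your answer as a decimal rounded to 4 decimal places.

P(T4) = 1 − (0.17 + 0.22 + 0.19) = 0.42.
P(D) = P(D|T1)·P(T1) + P(D|T2)·P(T2) + P(D|T3)·P(T3) + P(D|T4)·P(T4)
      = 0.12·0.17 + 0.11·0.22 + 0.05·0.19 + 0.18·0.42
      = 0.0204 + 0.0242 + 0.0095 + 0.0756 = 0.1297

0.1297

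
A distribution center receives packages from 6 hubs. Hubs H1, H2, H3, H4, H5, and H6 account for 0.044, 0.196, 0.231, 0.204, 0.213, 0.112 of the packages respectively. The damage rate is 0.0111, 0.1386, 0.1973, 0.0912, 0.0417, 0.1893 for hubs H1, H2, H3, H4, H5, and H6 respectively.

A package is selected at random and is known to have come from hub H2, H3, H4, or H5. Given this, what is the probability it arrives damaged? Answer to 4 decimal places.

P(D|S) ≈ 0.1188

Let S = {H2, H3, H4, H5}.
P(S) = 0.196 + 0.231 + 0.204 + 0.213 = 0.844.
P(D ∩ S) = 0.1386·0.196 + 0.1973·0.231 + 0.0912·0.204 + 0.0417·0.213 = 0.0271656 + 0.0455763 + 0.0186048 + 0.0088821 = 0.1002288.
P(D | S) = 0.1002288 / 0.844 = 0.118755…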